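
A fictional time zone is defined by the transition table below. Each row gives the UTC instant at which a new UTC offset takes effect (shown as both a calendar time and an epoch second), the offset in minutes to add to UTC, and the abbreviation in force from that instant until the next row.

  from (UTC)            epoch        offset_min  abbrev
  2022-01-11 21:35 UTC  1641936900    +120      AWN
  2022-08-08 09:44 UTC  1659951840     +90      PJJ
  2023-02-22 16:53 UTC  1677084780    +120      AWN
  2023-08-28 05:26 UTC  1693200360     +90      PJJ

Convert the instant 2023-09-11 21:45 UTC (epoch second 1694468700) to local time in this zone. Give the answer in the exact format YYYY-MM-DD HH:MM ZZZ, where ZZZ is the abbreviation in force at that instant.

Query: 2023-09-11 21:45 UTC
Rule 4/4 (PJJ, +01:30): 2023-08-28 05:26 UTC ≤ query < +∞
21·60 + 45 + 90 = 1395 min
1395 = 0·1440 + 1395; 1395 = 23·60 + 15 → 23:15, same day
→ 2023-09-11 23:15 PJJ

2023-09-11 23:15 PJJ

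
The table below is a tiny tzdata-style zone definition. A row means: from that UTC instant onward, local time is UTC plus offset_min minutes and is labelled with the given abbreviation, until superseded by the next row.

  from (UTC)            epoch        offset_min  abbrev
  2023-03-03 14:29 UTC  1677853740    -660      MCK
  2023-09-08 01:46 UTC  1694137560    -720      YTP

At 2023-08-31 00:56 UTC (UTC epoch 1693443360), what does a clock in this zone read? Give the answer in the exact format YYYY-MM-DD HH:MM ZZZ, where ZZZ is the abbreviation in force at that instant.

2023-08-30 13:56 MCK

Query: 2023-08-31 00:56 UTC
Rule 1/2 (MCK, -11:00): 2023-03-03 14:29 UTC ≤ query < 2023-09-08 01:46 UTC
0·60 + 56 - 660 = -604 min
-604 = -1·1440 + 836; 836 = 13·60 + 56 → 13:56, 2023-08-31 - 1 day = 2023-08-30
→ 2023-08-30 13:56 MCK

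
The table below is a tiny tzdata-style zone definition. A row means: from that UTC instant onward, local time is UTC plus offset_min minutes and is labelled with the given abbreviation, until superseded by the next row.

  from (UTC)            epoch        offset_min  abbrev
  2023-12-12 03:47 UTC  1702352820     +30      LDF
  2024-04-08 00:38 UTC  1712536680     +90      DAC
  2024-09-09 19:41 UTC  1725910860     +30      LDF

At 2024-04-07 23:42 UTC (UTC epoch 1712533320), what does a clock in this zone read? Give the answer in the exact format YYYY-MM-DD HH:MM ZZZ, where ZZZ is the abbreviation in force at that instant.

Query: 2024-04-07 23:42 UTC
Rule 1/3 (LDF, +00:30): 2023-12-12 03:47 UTC ≤ query < 2024-04-08 00:38 UTC
23·60 + 42 + 30 = 1452 min
1452 = 1·1440 + 12; 12 = 0·60 + 12 → 00:12, 2024-04-07 + 1 day = 2024-04-08
→ 2024-04-08 00:12 LDF

2024-04-08 00:12 LDF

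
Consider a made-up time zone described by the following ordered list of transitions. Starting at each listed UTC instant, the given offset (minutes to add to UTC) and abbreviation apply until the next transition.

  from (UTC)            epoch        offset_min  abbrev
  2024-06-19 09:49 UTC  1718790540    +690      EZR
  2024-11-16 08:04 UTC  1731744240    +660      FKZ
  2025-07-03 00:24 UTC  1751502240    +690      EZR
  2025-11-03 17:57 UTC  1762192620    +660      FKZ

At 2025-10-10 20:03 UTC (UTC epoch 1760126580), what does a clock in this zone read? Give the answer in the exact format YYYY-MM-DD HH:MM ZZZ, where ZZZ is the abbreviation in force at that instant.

2025-10-11 07:33 EZR

Query: 2025-10-10 20:03 UTC
Rule 3/4 (EZR, +11:30): 2025-07-03 00:24 UTC ≤ query < 2025-11-03 17:57 UTC
20·60 + 3 + 690 = 1893 min
1893 = 1·1440 + 453; 453 = 7·60 + 33 → 07:33, 2025-10-10 + 1 day = 2025-10-11
→ 2025-10-11 07:33 EZR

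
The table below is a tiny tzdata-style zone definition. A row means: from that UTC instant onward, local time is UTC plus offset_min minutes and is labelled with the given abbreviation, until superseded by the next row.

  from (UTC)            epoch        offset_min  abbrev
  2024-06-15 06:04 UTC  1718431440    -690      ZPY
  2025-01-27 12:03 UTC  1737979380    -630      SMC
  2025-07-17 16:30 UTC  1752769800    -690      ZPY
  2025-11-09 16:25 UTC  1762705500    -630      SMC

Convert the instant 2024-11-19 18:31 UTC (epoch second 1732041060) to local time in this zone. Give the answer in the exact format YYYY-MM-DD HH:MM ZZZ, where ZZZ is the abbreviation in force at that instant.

2024-11-19 07:01 ZPY

Query: 2024-11-19 18:31 UTC
Rule 1/4 (ZPY, -11:30): 2024-06-15 06:04 UTC ≤ query < 2025-01-27 12:03 UTC
18·60 + 31 - 690 = 421 min
421 = 0·1440 + 421; 421 = 7·60 + 1 → 07:01, same day
→ 2024-11-19 07:01 ZPY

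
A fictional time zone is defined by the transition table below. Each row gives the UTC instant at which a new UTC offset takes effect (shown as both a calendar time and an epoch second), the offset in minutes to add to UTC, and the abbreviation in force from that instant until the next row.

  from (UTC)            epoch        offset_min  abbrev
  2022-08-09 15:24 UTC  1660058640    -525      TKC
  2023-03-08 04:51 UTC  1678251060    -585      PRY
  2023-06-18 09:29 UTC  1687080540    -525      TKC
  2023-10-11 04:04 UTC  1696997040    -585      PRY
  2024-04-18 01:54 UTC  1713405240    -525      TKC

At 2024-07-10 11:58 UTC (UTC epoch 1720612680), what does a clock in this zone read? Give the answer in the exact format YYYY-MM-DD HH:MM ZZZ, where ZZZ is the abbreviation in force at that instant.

2024-07-10 03:13 TKC

Query: 2024-07-10 11:58 UTC
Rule 5/5 (TKC, -08:45): 2024-04-18 01:54 UTC ≤ query < +∞
11·60 + 58 - 525 = 193 min
193 = 0·1440 + 193; 193 = 3·60 + 13 → 03:13, same day
→ 2024-07-10 03:13 TKC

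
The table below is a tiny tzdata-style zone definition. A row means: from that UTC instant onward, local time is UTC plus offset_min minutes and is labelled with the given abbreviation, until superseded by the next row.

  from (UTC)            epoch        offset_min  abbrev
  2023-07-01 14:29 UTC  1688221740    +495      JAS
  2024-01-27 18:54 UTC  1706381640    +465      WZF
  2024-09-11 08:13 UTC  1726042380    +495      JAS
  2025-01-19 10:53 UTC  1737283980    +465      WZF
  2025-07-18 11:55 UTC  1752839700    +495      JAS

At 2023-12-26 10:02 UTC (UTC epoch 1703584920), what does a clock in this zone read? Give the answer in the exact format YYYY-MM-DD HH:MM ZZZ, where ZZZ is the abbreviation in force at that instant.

Query: 2023-12-26 10:02 UTC
Rule 1/5 (JAS, +08:15): 2023-07-01 14:29 UTC ≤ query < 2024-01-27 18:54 UTC
10·60 + 2 + 495 = 1097 min
1097 = 0·1440 + 1097; 1097 = 18·60 + 17 → 18:17, same day
→ 2023-12-26 18:17 JAS

2023-12-26 18:17 JAS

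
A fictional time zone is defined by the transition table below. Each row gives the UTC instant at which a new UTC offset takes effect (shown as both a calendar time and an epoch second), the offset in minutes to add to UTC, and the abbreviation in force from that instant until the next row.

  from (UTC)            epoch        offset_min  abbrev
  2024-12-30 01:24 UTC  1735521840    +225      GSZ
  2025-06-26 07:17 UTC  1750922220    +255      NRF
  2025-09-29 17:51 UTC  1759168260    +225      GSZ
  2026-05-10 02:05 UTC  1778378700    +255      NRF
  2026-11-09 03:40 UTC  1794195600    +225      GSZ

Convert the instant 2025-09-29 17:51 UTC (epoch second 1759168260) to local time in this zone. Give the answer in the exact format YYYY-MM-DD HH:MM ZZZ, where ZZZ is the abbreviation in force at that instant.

2025-09-29 21:36 GSZ

Query: 2025-09-29 17:51 UTC
Rule 3/5 (GSZ, +03:45): 2025-09-29 17:51 UTC ≤ query < 2026-05-10 02:05 UTC
17·60 + 51 + 225 = 1296 min
1296 = 0·1440 + 1296; 1296 = 21·60 + 36 → 21:36, same day
→ 2025-09-29 21:36 GSZ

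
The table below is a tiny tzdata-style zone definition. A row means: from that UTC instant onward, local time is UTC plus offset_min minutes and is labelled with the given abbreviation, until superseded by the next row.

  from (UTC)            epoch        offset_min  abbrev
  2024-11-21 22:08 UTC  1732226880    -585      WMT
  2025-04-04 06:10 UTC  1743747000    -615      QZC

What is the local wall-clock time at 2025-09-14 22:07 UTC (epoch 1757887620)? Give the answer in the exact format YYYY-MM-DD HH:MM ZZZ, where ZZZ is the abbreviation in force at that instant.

2025-09-14 11:52 QZC

Query: 2025-09-14 22:07 UTC
Rule 2/2 (QZC, -10:15): 2025-04-04 06:10 UTC ≤ query < +∞
22·60 + 7 - 615 = 712 min
712 = 0·1440 + 712; 712 = 11·60 + 52 → 11:52, same day
→ 2025-09-14 11:52 QZC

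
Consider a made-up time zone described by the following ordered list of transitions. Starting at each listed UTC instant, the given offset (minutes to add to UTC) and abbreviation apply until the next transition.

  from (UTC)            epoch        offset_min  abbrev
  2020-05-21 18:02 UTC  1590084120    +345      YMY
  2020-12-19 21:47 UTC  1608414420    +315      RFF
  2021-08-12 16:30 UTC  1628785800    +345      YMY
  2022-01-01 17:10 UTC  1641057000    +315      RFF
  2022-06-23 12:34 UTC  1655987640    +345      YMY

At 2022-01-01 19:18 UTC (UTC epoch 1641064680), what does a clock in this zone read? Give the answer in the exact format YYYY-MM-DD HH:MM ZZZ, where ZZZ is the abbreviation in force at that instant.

2022-01-02 00:33 RFF

Query: 2022-01-01 19:18 UTC
Rule 4/5 (RFF, +05:15): 2022-01-01 17:10 UTC ≤ query < 2022-06-23 12:34 UTC
19·60 + 18 + 315 = 1473 min
1473 = 1·1440 + 33; 33 = 0·60 + 33 → 00:33, 2022-01-01 + 1 day = 2022-01-02
→ 2022-01-02 00:33 RFF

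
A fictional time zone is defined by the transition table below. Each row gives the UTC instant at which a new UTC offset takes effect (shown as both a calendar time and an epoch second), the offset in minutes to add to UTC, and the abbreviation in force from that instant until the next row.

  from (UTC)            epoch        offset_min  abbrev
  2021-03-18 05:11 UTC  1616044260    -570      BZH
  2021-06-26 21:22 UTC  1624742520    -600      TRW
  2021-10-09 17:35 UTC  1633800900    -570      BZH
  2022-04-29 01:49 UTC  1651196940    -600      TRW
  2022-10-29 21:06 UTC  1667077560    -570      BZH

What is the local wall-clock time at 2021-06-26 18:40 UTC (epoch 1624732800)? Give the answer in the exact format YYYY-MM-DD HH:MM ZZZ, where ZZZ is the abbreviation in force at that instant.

Query: 2021-06-26 18:40 UTC
Rule 1/5 (BZH, -09:30): 2021-03-18 05:11 UTC ≤ query < 2021-06-26 21:22 UTC
18·60 + 40 - 570 = 550 min
550 = 0·1440 + 550; 550 = 9·60 + 10 → 09:10, same day
→ 2021-06-26 09:10 BZH

2021-06-26 09:10 BZH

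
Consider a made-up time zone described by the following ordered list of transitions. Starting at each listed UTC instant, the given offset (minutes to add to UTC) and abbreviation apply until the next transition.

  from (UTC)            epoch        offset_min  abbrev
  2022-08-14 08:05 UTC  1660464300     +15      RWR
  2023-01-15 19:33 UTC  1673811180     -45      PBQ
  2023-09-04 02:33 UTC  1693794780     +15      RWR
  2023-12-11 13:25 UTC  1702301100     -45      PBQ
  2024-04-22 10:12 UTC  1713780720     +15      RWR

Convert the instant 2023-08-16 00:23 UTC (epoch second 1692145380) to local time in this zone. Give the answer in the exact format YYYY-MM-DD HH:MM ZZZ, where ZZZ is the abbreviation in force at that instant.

Query: 2023-08-16 00:23 UTC
Rule 2/5 (PBQ, -00:45): 2023-01-15 19:33 UTC ≤ query < 2023-09-04 02:33 UTC
0·60 + 23 - 45 = -22 min
-22 = -1·1440 + 1418; 1418 = 23·60 + 38 → 23:38, 2023-08-16 - 1 day = 2023-08-15
→ 2023-08-15 23:38 PBQ

2023-08-15 23:38 PBQ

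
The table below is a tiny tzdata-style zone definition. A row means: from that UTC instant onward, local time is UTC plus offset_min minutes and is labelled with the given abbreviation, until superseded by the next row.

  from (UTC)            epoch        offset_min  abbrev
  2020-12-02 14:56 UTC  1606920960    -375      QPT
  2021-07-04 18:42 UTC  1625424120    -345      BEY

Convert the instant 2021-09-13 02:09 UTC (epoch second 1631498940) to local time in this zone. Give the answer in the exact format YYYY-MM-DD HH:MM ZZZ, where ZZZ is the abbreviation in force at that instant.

2021-09-12 20:24 BEY

Query: 2021-09-13 02:09 UTC
Rule 2/2 (BEY, -05:45): 2021-07-04 18:42 UTC ≤ query < +∞
2·60 + 9 - 345 = -216 min
-216 = -1·1440 + 1224; 1224 = 20·60 + 24 → 20:24, 2021-09-13 - 1 day = 2021-09-12
→ 2021-09-12 20:24 BEY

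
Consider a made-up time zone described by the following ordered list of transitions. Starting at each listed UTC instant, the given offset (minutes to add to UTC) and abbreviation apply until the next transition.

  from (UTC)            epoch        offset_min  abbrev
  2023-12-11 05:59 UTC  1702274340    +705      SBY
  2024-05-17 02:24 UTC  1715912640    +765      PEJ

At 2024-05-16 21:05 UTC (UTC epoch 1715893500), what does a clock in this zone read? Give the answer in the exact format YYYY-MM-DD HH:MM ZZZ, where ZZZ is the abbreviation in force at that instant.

Query: 2024-05-16 21:05 UTC
Rule 1/2 (SBY, +11:45): 2023-12-11 05:59 UTC ≤ query < 2024-05-17 02:24 UTC
21·60 + 5 + 705 = 1970 min
1970 = 1·1440 + 530; 530 = 8·60 + 50 → 08:50, 2024-05-16 + 1 day = 2024-05-17
→ 2024-05-17 08:50 SBY

2024-05-17 08:50 SBY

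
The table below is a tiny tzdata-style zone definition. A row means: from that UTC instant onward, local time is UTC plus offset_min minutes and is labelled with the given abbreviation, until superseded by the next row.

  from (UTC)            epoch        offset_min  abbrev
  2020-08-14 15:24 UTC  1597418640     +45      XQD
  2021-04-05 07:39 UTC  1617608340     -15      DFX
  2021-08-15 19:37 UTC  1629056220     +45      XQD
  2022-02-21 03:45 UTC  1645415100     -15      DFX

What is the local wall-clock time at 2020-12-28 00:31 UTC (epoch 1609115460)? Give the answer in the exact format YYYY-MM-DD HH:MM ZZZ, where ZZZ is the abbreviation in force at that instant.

2020-12-28 01:16 XQD

Query: 2020-12-28 00:31 UTC
Rule 1/4 (XQD, +00:45): 2020-08-14 15:24 UTC ≤ query < 2021-04-05 07:39 UTC
0·60 + 31 + 45 = 76 min
76 = 0·1440 + 76; 76 = 1·60 + 16 → 01:16, same day
→ 2020-12-28 01:16 XQD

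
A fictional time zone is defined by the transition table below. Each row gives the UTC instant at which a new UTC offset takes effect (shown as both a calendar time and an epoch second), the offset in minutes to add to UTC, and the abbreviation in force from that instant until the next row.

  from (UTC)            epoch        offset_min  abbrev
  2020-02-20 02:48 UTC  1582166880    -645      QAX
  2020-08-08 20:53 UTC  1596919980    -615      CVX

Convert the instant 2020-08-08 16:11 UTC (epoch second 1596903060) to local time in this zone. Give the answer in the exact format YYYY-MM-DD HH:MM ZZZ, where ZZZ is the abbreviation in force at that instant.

2020-08-08 05:26 QAX

Query: 2020-08-08 16:11 UTC
Rule 1/2 (QAX, -10:45): 2020-02-20 02:48 UTC ≤ query < 2020-08-08 20:53 UTC
16·60 + 11 - 645 = 326 min
326 = 0·1440 + 326; 326 = 5·60 + 26 → 05:26, same day
→ 2020-08-08 05:26 QAX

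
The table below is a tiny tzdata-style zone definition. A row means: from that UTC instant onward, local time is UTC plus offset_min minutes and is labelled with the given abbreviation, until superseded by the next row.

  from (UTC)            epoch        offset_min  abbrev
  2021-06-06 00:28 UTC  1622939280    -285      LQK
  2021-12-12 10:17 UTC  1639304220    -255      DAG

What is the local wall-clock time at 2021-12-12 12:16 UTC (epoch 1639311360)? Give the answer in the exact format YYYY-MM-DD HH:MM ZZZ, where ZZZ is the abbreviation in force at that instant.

2021-12-12 08:01 DAG

Query: 2021-12-12 12:16 UTC
Rule 2/2 (DAG, -04:15): 2021-12-12 10:17 UTC ≤ query < +∞
12·60 + 16 - 255 = 481 min
481 = 0·1440 + 481; 481 = 8·60 + 1 → 08:01, same day
→ 2021-12-12 08:01 DAG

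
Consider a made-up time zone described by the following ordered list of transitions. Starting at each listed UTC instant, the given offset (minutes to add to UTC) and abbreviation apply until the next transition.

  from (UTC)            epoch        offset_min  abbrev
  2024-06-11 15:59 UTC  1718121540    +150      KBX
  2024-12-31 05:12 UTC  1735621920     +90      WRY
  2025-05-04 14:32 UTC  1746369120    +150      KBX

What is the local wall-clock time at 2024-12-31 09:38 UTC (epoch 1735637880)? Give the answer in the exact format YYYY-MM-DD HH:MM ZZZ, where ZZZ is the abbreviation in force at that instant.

Query: 2024-12-31 09:38 UTC
Rule 2/3 (WRY, +01:30): 2024-12-31 05:12 UTC ≤ query < 2025-05-04 14:32 UTC
9·60 + 38 + 90 = 668 min
668 = 0·1440 + 668; 668 = 11·60 + 8 → 11:08, same day
→ 2024-12-31 11:08 WRY

2024-12-31 11:08 WRY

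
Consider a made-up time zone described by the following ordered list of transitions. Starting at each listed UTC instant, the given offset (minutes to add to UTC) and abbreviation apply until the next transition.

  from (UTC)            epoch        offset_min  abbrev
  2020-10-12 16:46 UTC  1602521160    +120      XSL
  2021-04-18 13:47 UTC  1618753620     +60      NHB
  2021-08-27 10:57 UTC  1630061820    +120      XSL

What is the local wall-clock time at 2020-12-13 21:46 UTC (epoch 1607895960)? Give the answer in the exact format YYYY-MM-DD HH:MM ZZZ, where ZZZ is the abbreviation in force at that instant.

Query: 2020-12-13 21:46 UTC
Rule 1/3 (XSL, +02:00): 2020-10-12 16:46 UTC ≤ query < 2021-04-18 13:47 UTC
21·60 + 46 + 120 = 1426 min
1426 = 0·1440 + 1426; 1426 = 23·60 + 46 → 23:46, same day
→ 2020-12-13 23:46 XSL

2020-12-13 23:46 XSL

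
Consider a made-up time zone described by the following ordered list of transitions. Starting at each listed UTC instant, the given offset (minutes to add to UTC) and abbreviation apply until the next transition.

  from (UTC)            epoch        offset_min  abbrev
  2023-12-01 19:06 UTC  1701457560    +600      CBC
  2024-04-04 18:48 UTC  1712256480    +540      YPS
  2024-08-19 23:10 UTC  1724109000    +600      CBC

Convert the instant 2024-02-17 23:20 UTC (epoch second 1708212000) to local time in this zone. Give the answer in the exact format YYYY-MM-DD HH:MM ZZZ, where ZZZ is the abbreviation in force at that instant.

2024-02-18 09:20 CBC

Query: 2024-02-17 23:20 UTC
Rule 1/3 (CBC, +10:00): 2023-12-01 19:06 UTC ≤ query < 2024-04-04 18:48 UTC
23·60 + 20 + 600 = 2000 min
2000 = 1·1440 + 560; 560 = 9·60 + 20 → 09:20, 2024-02-17 + 1 day = 2024-02-18
→ 2024-02-18 09:20 CBC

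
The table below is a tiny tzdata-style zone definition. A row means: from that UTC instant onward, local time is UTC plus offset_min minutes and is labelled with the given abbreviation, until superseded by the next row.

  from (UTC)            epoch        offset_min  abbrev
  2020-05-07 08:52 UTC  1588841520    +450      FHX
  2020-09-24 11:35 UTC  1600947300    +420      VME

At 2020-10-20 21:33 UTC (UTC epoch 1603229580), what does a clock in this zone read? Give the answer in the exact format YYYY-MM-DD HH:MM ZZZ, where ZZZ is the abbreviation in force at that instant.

2020-10-21 04:33 VME

Query: 2020-10-20 21:33 UTC
Rule 2/2 (VME, +07:00): 2020-09-24 11:35 UTC ≤ query < +∞
21·60 + 33 + 420 = 1713 min
1713 = 1·1440 + 273; 273 = 4·60 + 33 → 04:33, 2020-10-20 + 1 day = 2020-10-21
→ 2020-10-21 04:33 VME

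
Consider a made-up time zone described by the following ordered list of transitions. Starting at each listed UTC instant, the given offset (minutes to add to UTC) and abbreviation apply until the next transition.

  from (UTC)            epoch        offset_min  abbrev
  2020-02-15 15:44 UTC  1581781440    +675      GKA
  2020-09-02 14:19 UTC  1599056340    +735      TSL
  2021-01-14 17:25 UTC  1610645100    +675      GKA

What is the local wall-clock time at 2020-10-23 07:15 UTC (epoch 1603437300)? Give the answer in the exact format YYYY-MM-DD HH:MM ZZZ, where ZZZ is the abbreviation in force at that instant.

Query: 2020-10-23 07:15 UTC
Rule 2/3 (TSL, +12:15): 2020-09-02 14:19 UTC ≤ query < 2021-01-14 17:25 UTC
7·60 + 15 + 735 = 1170 min
1170 = 0·1440 + 1170; 1170 = 19·60 + 30 → 19:30, same day
→ 2020-10-23 19:30 TSL

2020-10-23 19:30 TSL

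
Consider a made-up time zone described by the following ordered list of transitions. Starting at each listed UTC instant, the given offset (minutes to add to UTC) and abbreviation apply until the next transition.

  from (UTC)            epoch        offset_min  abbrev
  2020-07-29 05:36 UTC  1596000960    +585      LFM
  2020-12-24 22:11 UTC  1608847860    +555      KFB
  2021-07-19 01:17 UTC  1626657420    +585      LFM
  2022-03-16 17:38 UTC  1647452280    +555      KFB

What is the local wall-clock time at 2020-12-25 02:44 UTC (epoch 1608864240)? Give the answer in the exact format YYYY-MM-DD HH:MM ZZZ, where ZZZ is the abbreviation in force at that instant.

2020-12-25 11:59 KFB

Query: 2020-12-25 02:44 UTC
Rule 2/4 (KFB, +09:15): 2020-12-24 22:11 UTC ≤ query < 2021-07-19 01:17 UTC
2·60 + 44 + 555 = 719 min
719 = 0·1440 + 719; 719 = 11·60 + 59 → 11:59, same day
→ 2020-12-25 11:59 KFB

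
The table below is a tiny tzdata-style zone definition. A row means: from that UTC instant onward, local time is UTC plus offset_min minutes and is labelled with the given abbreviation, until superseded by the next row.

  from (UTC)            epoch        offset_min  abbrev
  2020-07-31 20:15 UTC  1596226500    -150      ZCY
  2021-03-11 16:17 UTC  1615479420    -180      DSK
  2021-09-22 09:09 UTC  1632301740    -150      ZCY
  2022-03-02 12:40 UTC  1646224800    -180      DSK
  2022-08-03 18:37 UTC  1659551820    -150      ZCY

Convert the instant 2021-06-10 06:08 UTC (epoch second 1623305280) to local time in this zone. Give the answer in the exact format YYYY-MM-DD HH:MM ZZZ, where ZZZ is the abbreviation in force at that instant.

Query: 2021-06-10 06:08 UTC
Rule 2/5 (DSK, -03:00): 2021-03-11 16:17 UTC ≤ query < 2021-09-22 09:09 UTC
6·60 + 8 - 180 = 188 min
188 = 0·1440 + 188; 188 = 3·60 + 8 → 03:08, same day
→ 2021-06-10 03:08 DSK

2021-06-10 03:08 DSK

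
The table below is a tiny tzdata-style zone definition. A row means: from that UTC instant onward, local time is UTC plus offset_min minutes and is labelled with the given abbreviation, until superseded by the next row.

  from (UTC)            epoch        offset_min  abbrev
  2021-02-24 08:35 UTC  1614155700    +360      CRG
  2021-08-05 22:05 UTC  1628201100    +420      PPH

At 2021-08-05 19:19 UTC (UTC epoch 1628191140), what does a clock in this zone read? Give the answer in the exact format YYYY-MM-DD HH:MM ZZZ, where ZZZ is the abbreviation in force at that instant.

2021-08-06 01:19 CRG

Query: 2021-08-05 19:19 UTC
Rule 1/2 (CRG, +06:00): 2021-02-24 08:35 UTC ≤ query < 2021-08-05 22:05 UTC
19·60 + 19 + 360 = 1519 min
1519 = 1·1440 + 79; 79 = 1·60 + 19 → 01:19, 2021-08-05 + 1 day = 2021-08-06
→ 2021-08-06 01:19 CRG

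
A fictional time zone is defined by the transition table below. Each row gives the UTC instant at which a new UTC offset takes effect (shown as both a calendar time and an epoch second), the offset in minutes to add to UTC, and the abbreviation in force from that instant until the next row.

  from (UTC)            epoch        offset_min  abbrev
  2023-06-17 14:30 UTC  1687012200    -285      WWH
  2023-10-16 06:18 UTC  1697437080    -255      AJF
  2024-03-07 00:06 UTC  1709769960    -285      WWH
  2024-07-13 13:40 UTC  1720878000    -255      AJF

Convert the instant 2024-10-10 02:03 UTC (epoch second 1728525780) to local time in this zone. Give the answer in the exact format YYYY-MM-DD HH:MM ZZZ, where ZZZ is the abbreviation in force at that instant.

Query: 2024-10-10 02:03 UTC
Rule 4/4 (AJF, -04:15): 2024-07-13 13:40 UTC ≤ query < +∞
2·60 + 3 - 255 = -132 min
-132 = -1·1440 + 1308; 1308 = 21·60 + 48 → 21:48, 2024-10-10 - 1 day = 2024-10-09
→ 2024-10-09 21:48 AJF

2024-10-09 21:48 AJF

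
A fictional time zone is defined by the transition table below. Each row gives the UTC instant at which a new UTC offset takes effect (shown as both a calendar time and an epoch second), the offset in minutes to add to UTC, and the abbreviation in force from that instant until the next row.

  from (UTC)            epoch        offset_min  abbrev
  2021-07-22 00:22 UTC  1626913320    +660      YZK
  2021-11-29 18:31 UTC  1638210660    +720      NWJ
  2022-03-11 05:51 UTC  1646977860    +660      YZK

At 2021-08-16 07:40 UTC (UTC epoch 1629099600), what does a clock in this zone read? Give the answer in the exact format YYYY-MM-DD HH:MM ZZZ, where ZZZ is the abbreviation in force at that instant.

Query: 2021-08-16 07:40 UTC
Rule 1/3 (YZK, +11:00): 2021-07-22 00:22 UTC ≤ query < 2021-11-29 18:31 UTC
7·60 + 40 + 660 = 1120 min
1120 = 0·1440 + 1120; 1120 = 18·60 + 40 → 18:40, same day
→ 2021-08-16 18:40 YZK

2021-08-16 18:40 YZK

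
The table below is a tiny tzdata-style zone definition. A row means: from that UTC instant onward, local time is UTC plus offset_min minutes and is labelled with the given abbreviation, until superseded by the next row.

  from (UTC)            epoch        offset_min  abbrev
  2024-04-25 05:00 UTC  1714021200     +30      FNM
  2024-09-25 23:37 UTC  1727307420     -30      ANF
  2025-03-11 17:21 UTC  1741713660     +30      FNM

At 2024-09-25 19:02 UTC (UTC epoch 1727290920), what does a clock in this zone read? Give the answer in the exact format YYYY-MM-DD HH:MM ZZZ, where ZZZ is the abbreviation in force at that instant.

2024-09-25 19:32 FNM

Query: 2024-09-25 19:02 UTC
Rule 1/3 (FNM, +00:30): 2024-04-25 05:00 UTC ≤ query < 2024-09-25 23:37 UTC
19·60 + 2 + 30 = 1172 min
1172 = 0·1440 + 1172; 1172 = 19·60 + 32 → 19:32, same day
→ 2024-09-25 19:32 FNM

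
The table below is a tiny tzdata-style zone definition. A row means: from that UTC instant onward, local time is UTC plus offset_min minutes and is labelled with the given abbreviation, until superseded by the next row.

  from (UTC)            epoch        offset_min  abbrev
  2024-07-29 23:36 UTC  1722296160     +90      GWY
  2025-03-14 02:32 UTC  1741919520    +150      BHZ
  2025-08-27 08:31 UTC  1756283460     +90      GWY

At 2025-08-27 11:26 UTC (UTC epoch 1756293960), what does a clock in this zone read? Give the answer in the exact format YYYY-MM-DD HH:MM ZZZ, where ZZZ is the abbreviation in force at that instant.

Query: 2025-08-27 11:26 UTC
Rule 3/3 (GWY, +01:30): 2025-08-27 08:31 UTC ≤ query < +∞
11·60 + 26 + 90 = 776 min
776 = 0·1440 + 776; 776 = 12·60 + 56 → 12:56, same day
→ 2025-08-27 12:56 GWY

2025-08-27 12:56 GWY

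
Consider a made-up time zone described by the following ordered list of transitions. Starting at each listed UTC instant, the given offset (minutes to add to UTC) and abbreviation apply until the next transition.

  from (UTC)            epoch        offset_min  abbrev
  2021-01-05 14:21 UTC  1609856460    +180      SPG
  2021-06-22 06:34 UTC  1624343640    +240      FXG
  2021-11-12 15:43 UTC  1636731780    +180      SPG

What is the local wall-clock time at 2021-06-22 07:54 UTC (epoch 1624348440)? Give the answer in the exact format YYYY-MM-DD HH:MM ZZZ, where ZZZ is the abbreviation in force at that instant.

2021-06-22 11:54 FXG

Query: 2021-06-22 07:54 UTC
Rule 2/3 (FXG, +04:00): 2021-06-22 06:34 UTC ≤ query < 2021-11-12 15:43 UTC
7·60 + 54 + 240 = 714 min
714 = 0·1440 + 714; 714 = 11·60 + 54 → 11:54, same day
→ 2021-06-22 11:54 FXG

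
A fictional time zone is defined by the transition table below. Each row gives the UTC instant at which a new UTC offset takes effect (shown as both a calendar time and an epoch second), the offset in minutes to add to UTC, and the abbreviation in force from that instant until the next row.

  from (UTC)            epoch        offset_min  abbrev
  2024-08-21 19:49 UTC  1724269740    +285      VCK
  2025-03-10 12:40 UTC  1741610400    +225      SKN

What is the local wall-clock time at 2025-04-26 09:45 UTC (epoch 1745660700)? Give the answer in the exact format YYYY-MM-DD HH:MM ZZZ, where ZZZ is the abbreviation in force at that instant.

Query: 2025-04-26 09:45 UTC
Rule 2/2 (SKN, +03:45): 2025-03-10 12:40 UTC ≤ query < +∞
9·60 + 45 + 225 = 810 min
810 = 0·1440 + 810; 810 = 13·60 + 30 → 13:30, same day
→ 2025-04-26 13:30 SKN

2025-04-26 13:30 SKN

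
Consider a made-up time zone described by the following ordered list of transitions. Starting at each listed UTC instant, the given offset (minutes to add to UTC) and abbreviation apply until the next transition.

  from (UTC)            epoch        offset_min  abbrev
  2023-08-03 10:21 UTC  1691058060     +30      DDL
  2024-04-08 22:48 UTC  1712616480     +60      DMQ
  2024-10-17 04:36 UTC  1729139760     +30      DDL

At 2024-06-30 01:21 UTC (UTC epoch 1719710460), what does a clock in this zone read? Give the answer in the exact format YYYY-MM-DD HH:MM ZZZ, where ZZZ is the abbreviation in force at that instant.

2024-06-30 02:21 DMQ

Query: 2024-06-30 01:21 UTC
Rule 2/3 (DMQ, +01:00): 2024-04-08 22:48 UTC ≤ query < 2024-10-17 04:36 UTC
1·60 + 21 + 60 = 141 min
141 = 0·1440 + 141; 141 = 2·60 + 21 → 02:21, same day
→ 2024-06-30 02:21 DMQ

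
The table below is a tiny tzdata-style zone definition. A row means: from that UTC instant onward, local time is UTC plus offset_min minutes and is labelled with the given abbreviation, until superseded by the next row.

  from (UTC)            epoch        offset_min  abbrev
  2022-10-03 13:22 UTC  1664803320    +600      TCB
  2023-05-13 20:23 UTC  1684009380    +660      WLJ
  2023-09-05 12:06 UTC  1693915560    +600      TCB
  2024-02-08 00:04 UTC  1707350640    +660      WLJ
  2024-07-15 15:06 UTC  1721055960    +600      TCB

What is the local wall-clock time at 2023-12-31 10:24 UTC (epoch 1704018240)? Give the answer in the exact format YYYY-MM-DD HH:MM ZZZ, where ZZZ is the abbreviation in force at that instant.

2023-12-31 20:24 TCB

Query: 2023-12-31 10:24 UTC
Rule 3/5 (TCB, +10:00): 2023-09-05 12:06 UTC ≤ query < 2024-02-08 00:04 UTC
10·60 + 24 + 600 = 1224 min
1224 = 0·1440 + 1224; 1224 = 20·60 + 24 → 20:24, same day
→ 2023-12-31 20:24 TCB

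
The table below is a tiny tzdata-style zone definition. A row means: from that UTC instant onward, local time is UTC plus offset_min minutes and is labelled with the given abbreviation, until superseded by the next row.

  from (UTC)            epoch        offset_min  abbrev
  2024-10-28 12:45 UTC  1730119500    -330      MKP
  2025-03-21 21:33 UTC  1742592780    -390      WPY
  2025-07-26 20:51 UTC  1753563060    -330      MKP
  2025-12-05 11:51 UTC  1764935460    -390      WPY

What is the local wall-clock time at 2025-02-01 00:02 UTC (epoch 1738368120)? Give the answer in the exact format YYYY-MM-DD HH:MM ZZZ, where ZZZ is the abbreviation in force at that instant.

2025-01-31 18:32 MKP

Query: 2025-02-01 00:02 UTC
Rule 1/4 (MKP, -05:30): 2024-10-28 12:45 UTC ≤ query < 2025-03-21 21:33 UTC
0·60 + 2 - 330 = -328 min
-328 = -1·1440 + 1112; 1112 = 18·60 + 32 → 18:32, 2025-02-01 - 1 day = 2025-01-31
→ 2025-01-31 18:32 MKP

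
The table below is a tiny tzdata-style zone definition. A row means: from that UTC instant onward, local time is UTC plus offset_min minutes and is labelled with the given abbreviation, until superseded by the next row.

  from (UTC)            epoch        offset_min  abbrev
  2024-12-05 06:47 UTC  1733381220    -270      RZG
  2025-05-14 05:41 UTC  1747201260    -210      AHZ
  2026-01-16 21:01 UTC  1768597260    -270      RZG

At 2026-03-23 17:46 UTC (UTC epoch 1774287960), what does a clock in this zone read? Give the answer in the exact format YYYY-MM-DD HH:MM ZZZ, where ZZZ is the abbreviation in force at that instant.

Query: 2026-03-23 17:46 UTC
Rule 3/3 (RZG, -04:30): 2026-01-16 21:01 UTC ≤ query < +∞
17·60 + 46 - 270 = 796 min
796 = 0·1440 + 796; 796 = 13·60 + 16 → 13:16, same day
→ 2026-03-23 13:16 RZG

2026-03-23 13:16 RZG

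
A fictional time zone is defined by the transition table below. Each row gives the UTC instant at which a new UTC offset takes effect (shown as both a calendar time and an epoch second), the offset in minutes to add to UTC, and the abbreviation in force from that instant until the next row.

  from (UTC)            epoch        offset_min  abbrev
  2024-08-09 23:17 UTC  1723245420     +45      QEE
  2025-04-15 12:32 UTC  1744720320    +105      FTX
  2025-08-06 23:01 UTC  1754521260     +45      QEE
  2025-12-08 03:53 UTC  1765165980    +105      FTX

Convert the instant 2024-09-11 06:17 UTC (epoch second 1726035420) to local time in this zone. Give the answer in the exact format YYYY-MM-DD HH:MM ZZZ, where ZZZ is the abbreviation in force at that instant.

2024-09-11 07:02 QEE

Query: 2024-09-11 06:17 UTC
Rule 1/4 (QEE, +00:45): 2024-08-09 23:17 UTC ≤ query < 2025-04-15 12:32 UTC
6·60 + 17 + 45 = 422 min
422 = 0·1440 + 422; 422 = 7·60 + 2 → 07:02, same day
→ 2024-09-11 07:02 QEE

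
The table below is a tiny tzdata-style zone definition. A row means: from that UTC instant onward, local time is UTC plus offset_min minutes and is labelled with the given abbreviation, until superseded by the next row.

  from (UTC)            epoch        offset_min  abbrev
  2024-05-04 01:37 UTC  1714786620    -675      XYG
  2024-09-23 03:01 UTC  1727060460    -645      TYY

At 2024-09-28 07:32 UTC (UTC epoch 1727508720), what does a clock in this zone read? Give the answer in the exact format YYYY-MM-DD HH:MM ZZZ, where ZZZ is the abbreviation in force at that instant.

Query: 2024-09-28 07:32 UTC
Rule 2/2 (TYY, -10:45): 2024-09-23 03:01 UTC ≤ query < +∞
7·60 + 32 - 645 = -193 min
-193 = -1·1440 + 1247; 1247 = 20·60 + 47 → 20:47, 2024-09-28 - 1 day = 2024-09-27
→ 2024-09-27 20:47 TYY

2024-09-27 20:47 TYY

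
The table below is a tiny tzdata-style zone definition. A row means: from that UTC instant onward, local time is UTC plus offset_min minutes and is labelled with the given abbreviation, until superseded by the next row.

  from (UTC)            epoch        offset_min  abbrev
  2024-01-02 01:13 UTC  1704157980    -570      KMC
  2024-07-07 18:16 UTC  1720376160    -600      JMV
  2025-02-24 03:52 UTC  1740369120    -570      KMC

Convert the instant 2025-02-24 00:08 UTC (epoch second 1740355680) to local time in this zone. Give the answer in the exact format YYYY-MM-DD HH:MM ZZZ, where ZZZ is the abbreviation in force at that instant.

Query: 2025-02-24 00:08 UTC
Rule 2/3 (JMV, -10:00): 2024-07-07 18:16 UTC ≤ query < 2025-02-24 03:52 UTC
0·60 + 8 - 600 = -592 min
-592 = -1·1440 + 848; 848 = 14·60 + 8 → 14:08, 2025-02-24 - 1 day = 2025-02-23
→ 2025-02-23 14:08 JMV

2025-02-23 14:08 JMV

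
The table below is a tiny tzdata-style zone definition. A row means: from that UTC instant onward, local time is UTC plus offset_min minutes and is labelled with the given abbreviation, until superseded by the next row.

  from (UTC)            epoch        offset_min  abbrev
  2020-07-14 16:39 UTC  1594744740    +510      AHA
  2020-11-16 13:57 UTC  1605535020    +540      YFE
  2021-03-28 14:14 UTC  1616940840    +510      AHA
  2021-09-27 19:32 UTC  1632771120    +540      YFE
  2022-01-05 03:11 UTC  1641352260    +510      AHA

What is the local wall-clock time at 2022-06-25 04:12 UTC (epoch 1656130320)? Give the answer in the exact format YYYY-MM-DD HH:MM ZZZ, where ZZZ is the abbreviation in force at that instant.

Query: 2022-06-25 04:12 UTC
Rule 5/5 (AHA, +08:30): 2022-01-05 03:11 UTC ≤ query < +∞
4·60 + 12 + 510 = 762 min
762 = 0·1440 + 762; 762 = 12·60 + 42 → 12:42, same day
→ 2022-06-25 12:42 AHA

2022-06-25 12:42 AHA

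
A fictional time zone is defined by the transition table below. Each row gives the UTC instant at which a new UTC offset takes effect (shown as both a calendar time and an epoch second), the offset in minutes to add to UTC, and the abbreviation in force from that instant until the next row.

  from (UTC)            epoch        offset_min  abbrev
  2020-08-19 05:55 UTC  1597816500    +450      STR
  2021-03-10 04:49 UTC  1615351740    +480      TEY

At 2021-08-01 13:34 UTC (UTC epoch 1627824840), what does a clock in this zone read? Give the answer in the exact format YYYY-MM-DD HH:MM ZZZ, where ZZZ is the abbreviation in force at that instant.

Query: 2021-08-01 13:34 UTC
Rule 2/2 (TEY, +08:00): 2021-03-10 04:49 UTC ≤ query < +∞
13·60 + 34 + 480 = 1294 min
1294 = 0·1440 + 1294; 1294 = 21·60 + 34 → 21:34, same day
→ 2021-08-01 21:34 TEY

2021-08-01 21:34 TEY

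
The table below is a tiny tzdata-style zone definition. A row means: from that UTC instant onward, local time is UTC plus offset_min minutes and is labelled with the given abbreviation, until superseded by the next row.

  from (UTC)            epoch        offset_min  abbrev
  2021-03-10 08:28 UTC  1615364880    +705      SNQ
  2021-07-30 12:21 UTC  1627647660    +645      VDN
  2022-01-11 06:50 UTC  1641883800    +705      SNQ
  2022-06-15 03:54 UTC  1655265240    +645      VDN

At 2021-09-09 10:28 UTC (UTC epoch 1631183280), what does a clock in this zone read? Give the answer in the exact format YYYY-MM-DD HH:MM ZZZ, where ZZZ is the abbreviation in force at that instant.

2021-09-09 21:13 VDN

Query: 2021-09-09 10:28 UTC
Rule 2/4 (VDN, +10:45): 2021-07-30 12:21 UTC ≤ query < 2022-01-11 06:50 UTC
10·60 + 28 + 645 = 1273 min
1273 = 0·1440 + 1273; 1273 = 21·60 + 13 → 21:13, same day
→ 2021-09-09 21:13 VDN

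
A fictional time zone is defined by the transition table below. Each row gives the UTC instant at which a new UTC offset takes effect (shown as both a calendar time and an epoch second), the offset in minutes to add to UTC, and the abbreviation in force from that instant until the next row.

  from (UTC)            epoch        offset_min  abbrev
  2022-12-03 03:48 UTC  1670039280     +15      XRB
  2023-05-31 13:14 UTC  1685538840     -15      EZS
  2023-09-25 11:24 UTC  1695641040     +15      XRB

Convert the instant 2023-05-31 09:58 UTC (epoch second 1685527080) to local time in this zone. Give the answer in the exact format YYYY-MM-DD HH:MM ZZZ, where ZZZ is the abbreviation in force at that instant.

2023-05-31 10:13 XRB

Query: 2023-05-31 09:58 UTC
Rule 1/3 (XRB, +00:15): 2022-12-03 03:48 UTC ≤ query < 2023-05-31 13:14 UTC
9·60 + 58 + 15 = 613 min
613 = 0·1440 + 613; 613 = 10·60 + 13 → 10:13, same day
→ 2023-05-31 10:13 XRB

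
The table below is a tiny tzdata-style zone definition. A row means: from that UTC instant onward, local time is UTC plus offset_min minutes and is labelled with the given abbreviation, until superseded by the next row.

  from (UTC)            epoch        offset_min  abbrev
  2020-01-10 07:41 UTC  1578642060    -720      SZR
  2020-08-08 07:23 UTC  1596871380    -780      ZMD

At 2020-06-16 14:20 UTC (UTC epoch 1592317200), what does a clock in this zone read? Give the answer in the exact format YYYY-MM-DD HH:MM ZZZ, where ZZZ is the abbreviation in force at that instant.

Query: 2020-06-16 14:20 UTC
Rule 1/2 (SZR, -12:00): 2020-01-10 07:41 UTC ≤ query < 2020-08-08 07:23 UTC
14·60 + 20 - 720 = 140 min
140 = 0·1440 + 140; 140 = 2·60 + 20 → 02:20, same day
→ 2020-06-16 02:20 SZR

2020-06-16 02:20 SZR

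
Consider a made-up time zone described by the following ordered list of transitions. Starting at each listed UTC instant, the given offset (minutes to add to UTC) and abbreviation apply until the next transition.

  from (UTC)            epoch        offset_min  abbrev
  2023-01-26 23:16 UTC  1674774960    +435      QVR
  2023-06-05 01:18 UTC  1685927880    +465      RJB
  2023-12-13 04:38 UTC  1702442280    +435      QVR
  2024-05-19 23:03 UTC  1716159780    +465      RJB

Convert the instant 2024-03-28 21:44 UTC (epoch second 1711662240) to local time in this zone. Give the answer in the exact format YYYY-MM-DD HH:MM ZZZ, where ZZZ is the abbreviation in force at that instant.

Query: 2024-03-28 21:44 UTC
Rule 3/4 (QVR, +07:15): 2023-12-13 04:38 UTC ≤ query < 2024-05-19 23:03 UTC
21·60 + 44 + 435 = 1739 min
1739 = 1·1440 + 299; 299 = 4·60 + 59 → 04:59, 2024-03-28 + 1 day = 2024-03-29
→ 2024-03-29 04:59 QVR

2024-03-29 04:59 QVR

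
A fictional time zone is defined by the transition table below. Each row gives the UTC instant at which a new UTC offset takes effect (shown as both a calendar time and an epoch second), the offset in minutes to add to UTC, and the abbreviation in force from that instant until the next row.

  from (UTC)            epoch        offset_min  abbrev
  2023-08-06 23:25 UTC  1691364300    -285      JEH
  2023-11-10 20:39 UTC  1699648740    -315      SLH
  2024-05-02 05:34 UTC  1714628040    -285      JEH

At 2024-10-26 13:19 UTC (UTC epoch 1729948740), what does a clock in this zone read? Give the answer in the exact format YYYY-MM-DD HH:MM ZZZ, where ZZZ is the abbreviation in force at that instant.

Query: 2024-10-26 13:19 UTC
Rule 3/3 (JEH, -04:45): 2024-05-02 05:34 UTC ≤ query < +∞
13·60 + 19 - 285 = 514 min
514 = 0·1440 + 514; 514 = 8·60 + 34 → 08:34, same day
→ 2024-10-26 08:34 JEH

2024-10-26 08:34 JEH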